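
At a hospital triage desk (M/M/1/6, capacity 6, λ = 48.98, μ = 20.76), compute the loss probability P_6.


ρ = λ/μ = 48.98/20.76 = 2.3593
P_K = (1−ρ)ρ^K/(1−ρ^(K+1)) = (-1.3593·172.483910)/(1 − 406.949033)
= -234.465123/-405.949033 = 0.577573

Final: 0.577573


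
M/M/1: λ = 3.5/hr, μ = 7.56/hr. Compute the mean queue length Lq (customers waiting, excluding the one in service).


ρ = 3.5/7.56 = 0.4630
Lq = ρ²/(1−ρ) = 0.2143/0.5370 = 0.3991

Final: 0.3991


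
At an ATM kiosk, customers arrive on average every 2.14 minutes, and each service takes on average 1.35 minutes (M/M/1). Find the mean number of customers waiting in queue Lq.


λ = 60/2.14 = 28.0374 /hr
μ = 60/1.35 = 44.4444 /hr
ρ = λ/μ = 28.0374/44.4444 = 0.6308
Lq = ρ²/(1−ρ) = 0.3980/0.3692 = 1.0780

Final: 1.0780


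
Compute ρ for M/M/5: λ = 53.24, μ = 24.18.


ρ = λ/(cμ) = 53.24/(5·24.18) = 53.24/120.90 = 0.4404

Final: 0.4404


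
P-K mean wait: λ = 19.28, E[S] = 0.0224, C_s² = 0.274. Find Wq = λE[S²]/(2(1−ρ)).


ρ = λ·E[S] = 19.28·0.0224 = 0.4319
E[S²] = E[S]²(1+C_s²) = 0.0224²·(1+0.274) = 0.0006392
Wq = λ·E[S²]/(2(1−ρ)) = 19.28·0.0006392/(2·0.5681) = 0.01085 hr

Final: 0.01085 hr


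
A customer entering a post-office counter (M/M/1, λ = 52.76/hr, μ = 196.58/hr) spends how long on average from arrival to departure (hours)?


W = 1/(μ−λ) = 1/(196.58 − 52.76) = 1/143.82 = 0.006953 hr

Final: 0.006953 hr


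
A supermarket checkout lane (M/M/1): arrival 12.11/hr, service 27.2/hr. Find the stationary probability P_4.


ρ = 12.11/27.2 = 0.4452
P_n = (1−ρ)·ρ^n = (1 − 0.4452)·0.4452^4 = 0.5548·0.039292 = 0.021798

Final: 0.021798


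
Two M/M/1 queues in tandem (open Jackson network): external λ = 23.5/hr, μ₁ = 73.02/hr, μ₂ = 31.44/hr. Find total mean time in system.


Each node sees arrival rate λ = 23.5/hr (tandem ⇒ throughput preserved).
W₁ = 1/(μ₁−λ) = 1/(73.02−23.5) = 0.02019 hr
W₂ = 1/(μ₂−λ) = 1/(31.44−23.5) = 0.12594 hr
W_total = W₁ + W₂ = 0.02019 + 0.12594 = 0.14614 hr

Final: 0.14614 hr


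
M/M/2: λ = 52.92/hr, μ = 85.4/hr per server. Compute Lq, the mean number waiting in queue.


a = λ/μ = 0.6197; ρ = a/2 = 0.3098
P₀ = 0.526909
Lq = P₀·a^c·ρ / (c!·(1−ρ)²) = 0.526909·0.38399·0.3098/(2·0.47633)
= 0.06580

Final: 0.06580


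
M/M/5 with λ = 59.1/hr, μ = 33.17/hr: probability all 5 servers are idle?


a = λ/μ = 59.1/33.17 = 1.7817; ρ = a/c = 0.3563
Σ_{k=0}^{4} a^k/k! (terms k=0..4) = 1.00000 + 1.78173 + 1.58728 + 0.94270 + 0.41991 = 5.73163
Tail: a^5/(5!(1−ρ)) = 17.95602/(120·0.6437) = 0.23248
P₀ = 1/(5.73163 + 0.23248) = 1/5.96410 = 0.167670

Final: 0.167670


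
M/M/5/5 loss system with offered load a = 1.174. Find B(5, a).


B(c,a) = (a^c/c!) / Σ_{k=0}^{c} a^k/k!
a^5/5! = 0.018585
Σ terms (k=0..5): 1.00000 + 1.17400 + 0.68914 + 0.26968 + 0.07915 + 0.01858 = 3.230557
B = 0.018585/3.230557 = 0.005753

Final: 0.005753


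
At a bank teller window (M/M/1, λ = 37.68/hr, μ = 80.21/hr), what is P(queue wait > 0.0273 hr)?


ρ = 37.68/80.21 = 0.4698
P(Wq > t) = ρ·e^{−(μ−λ)t} = 0.4698·e^{−1.1611}
= 0.4698·0.313151 = 0.147108

Final: 0.147108


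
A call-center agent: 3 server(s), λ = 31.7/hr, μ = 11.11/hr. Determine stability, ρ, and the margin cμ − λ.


Total capacity cμ = 3·11.11 = 33.33/hr
ρ = λ/(cμ) = 31.7/33.33 = 0.9511
Stable ⇔ ρ < 1: YES
Spare capacity = cμ − λ = 33.33 − 31.7 = 1.63/hr

Final: ρ = 0.9511; stable; margin = 1.63/hr


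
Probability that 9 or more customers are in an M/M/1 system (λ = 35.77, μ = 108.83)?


ρ = 35.77/108.83 = 0.3287
P(N ≥ n) = ρ^n = 0.3287^9 = 0.00004476

Final: 0.00004476


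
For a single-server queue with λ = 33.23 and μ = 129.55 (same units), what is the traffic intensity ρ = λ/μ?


ρ = λ/μ = 33.23/129.55 = 0.2565

Final: 0.2565


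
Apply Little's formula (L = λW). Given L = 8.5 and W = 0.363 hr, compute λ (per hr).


λ = L/W = 8.5/0.363 = 23.4160 /hr

Final: 23.4160 /hr


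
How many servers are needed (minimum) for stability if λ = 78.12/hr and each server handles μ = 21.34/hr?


Stability requires cμ > λ ⇔ c > λ/μ.
λ/μ = 78.12/21.34 = 3.6607
Minimum integer c = ⌊3.6607⌋ + 1 = 4
Check: 4·21.34 = 85.36 > 78.12, while 3·21.34 = 64.02 ≤ 78.12

Final: 4 servers


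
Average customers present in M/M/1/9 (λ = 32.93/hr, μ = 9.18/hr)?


ρ = 32.93/9.18 = 3.5871
L = ρ[1 − (K+1)ρ^K + Kρ^(K+1)] / [(1−ρ)(1−ρ^(K+1))]
Numerator: 3.5871·(1 − 10·98342.545548 + 9·352769.065892) = 7861220.124133
Denominator: (-2.5871)·(-352768.065892) = 912662.479841
L = 7861220.124133/912662.479841 = 8.6135

Final: 8.6135


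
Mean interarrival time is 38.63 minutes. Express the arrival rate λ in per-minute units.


λ = 1/(interarrival time) in consistent units.
1 minute = 1 min, so λ = 1/38.63 = 0.02589 per minute

Final: 0.02589 /min


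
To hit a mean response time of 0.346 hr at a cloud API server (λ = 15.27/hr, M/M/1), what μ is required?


W = 1/(μ−λ) ⇒ μ − λ = 1/W = 1/0.346 = 2.8902
μ = λ + 1/W = 15.27 + 2.8902 = 18.1602 per hr

Final: 18.1602 /hr


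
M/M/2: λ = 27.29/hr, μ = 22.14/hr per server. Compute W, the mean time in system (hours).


a = 1.2326; ρ = 0.6163; P₀ = 0.237390
Lq = P₀·a^c·ρ/(c!(1−ρ)²) = 0.75493
Wq = Lq/λ = 0.75493/27.29 = 0.02766 hr
W = Wq + 1/μ = 0.02766 + 0.04517 = 0.07283 hr

Final: 0.07283 hr


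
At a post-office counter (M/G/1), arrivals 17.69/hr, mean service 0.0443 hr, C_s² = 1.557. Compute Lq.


ρ = λ·E[S] = 17.69·0.0443 = 0.7837
Lq = ρ²(1+C_s²)/(2(1−ρ)) = 0.6141·(1+1.557)/(2·0.2163)
= 0.6141·2.5570/0.4327 = 3.62945

Final: 3.62945


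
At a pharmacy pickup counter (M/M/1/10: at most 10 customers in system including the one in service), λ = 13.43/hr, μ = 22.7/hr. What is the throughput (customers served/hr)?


ρ = 0.5916; P_K = (1−ρ)ρ^10/(1−ρ^11) = 0.002152
λ_eff = λ(1 − P_K) = 13.43·(1 − 0.002152) = 13.43·0.997848 = 13.4011 /hr

Final: 13.4011 /hr


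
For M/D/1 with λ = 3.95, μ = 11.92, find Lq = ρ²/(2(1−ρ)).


ρ = 3.95/11.92 = 0.3314
M/D/1: Lq = ρ²/(2(1−ρ)) = 0.1098/(2·0.6686) = 0.08212

Final: 0.08212


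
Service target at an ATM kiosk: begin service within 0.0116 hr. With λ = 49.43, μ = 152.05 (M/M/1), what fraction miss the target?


ρ = 49.43/152.05 = 0.3251
P(Wq > t) = ρ·e^{−(μ−λ)t} = 0.3251·e^{−1.1904}
= 0.3251·0.304102 = 0.098861

Final: 0.098861


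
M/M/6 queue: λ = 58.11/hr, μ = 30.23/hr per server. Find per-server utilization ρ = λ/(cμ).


ρ = λ/(cμ) = 58.11/(6·30.23) = 58.11/181.38 = 0.3204

Final: 0.3204


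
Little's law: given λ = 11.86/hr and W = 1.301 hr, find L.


L = λW = 11.86·1.301 = 15.4299

Final: 15.4299


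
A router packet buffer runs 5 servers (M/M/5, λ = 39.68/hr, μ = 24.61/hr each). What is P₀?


a = λ/μ = 39.68/24.61 = 1.6124; ρ = a/c = 0.3225
Σ_{k=0}^{4} a^k/k! (terms k=0..4) = 1.00000 + 1.61235 + 1.29984 + 0.69860 + 0.28160 = 4.89239
Tail: a^5/(5!(1−ρ)) = 10.89683/(120·0.6775) = 0.13403
P₀ = 1/(4.89239 + 0.13403) = 1/5.02642 = 0.198949

Final: 0.198949


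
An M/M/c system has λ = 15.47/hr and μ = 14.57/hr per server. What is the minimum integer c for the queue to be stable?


Stability requires cμ > λ ⇔ c > λ/μ.
λ/μ = 15.47/14.57 = 1.0618
Minimum integer c = ⌊1.0618⌋ + 1 = 2
Check: 2·14.57 = 29.14 > 15.47, while 1·14.57 = 14.57 ≤ 15.47

Final: 2 servers


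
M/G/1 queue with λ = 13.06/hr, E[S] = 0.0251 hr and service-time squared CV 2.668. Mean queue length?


ρ = λ·E[S] = 13.06·0.0251 = 0.3278
Lq = ρ²(1+C_s²)/(2(1−ρ)) = 0.1075·(1+2.668)/(2·0.6722)
= 0.1075·3.6680/1.3444 = 0.29318

Final: 0.29318


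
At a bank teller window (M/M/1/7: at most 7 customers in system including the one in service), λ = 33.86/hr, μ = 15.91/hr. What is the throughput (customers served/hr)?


ρ = 2.1282; P_K = (1−ρ)ρ^7/(1−ρ^8) = 0.531387
λ_eff = λ(1 − P_K) = 33.86·(1 − 0.531387) = 33.86·0.468613 = 15.8672 /hr

Final: 15.8672 /hr


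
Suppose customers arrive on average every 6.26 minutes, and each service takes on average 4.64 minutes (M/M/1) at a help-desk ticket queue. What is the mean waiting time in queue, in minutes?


λ = 60/6.26 = 9.5847 /hr
μ = 60/4.64 = 12.9310 /hr
ρ = λ/μ = 9.5847/12.9310 = 0.7412
Wq = ρ/(μ−λ) = 0.7412/(12.9310−9.5847) = 0.22150 hr
In minutes: 0.22150·60 = 13.290 min

Final: 13.290 min


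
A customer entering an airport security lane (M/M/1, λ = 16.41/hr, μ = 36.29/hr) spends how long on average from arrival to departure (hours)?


W = 1/(μ−λ) = 1/(36.29 − 16.41) = 1/19.88 = 0.05030 hr

Final: 0.05030 hr


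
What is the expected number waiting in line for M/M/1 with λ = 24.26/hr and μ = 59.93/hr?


ρ = 24.26/59.93 = 0.4048
Lq = ρ²/(1−ρ) = 0.1639/0.5952 = 0.2753

Final: 0.2753


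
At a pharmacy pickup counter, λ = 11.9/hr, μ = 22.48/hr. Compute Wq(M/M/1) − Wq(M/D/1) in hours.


ρ = 11.9/22.48 = 0.5294
Wq(M/M/1) = ρ/(μ−λ) = 0.5294/10.58 = 0.05003 hr
Wq(M/D/1) = ρ/(2(μ−λ)) = 0.02502 hr
Savings = 0.05003 − 0.02502 = 0.02502 hr

Final: 0.02502 hr


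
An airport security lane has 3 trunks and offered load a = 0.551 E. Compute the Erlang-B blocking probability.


B(c,a) = (a^c/c!) / Σ_{k=0}^{c} a^k/k!
a^3/3! = 0.027881
Σ terms (k=0..3): 1.00000 + 0.55100 + 0.15180 + 0.02788 = 1.730681
B = 0.027881/1.730681 = 0.016110

Final: 0.016110


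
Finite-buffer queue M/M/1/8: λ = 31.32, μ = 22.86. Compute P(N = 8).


ρ = λ/μ = 31.32/22.86 = 1.3701
P_K = (1−ρ)ρ^K/(1−ρ^(K+1)) = (-0.3701·12.415500)/(1 − 17.010213)
= -4.594713/-16.010213 = 0.286986

Final: 0.286986


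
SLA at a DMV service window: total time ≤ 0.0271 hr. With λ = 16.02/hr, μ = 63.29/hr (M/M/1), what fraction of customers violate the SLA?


W ~ Exponential(μ−λ) for M/M/1.
μ − λ = 63.29 − 16.02 = 47.2700
P(W > t) = e^{−(μ−λ)t} = e^{−1.2810} = 0.277755

Final: 0.277755


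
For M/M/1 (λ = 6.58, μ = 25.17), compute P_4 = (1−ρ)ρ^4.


ρ = 6.58/25.17 = 0.2614
P_n = (1−ρ)·ρ^n = (1 − 0.2614)·0.2614^4 = 0.7386·0.004671 = 0.003450

Final: 0.003450


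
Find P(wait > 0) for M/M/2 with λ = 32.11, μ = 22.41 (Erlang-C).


a = λ/μ = 1.4328; ρ = a/2 = 0.7164
P₀ = 0.165215 (from M/M/c formula)
C(c,a) = [a^c/(c!(1−ρ))]·P₀ = [2.05304/(2·0.2836)]·0.165215
= 3.61987·0.165215 = 0.598058

Final: 0.598058


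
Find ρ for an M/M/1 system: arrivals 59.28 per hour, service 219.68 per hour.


ρ = λ/μ = 59.28/219.68 = 0.2698

Final: 0.2698


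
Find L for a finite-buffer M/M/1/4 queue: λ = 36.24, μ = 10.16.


ρ = 36.24/10.16 = 3.5669
L = ρ[1 − (K+1)ρ^K + Kρ^(K+1)] / [(1−ρ)(1−ρ^(K+1))]
Numerator: 3.5669·(1 − 5·161.874308 + 4·577.394184) = 5354.692559
Denominator: (-2.5669)·(-576.394184) = 1479.563025
L = 5354.692559/1479.563025 = 3.6191

Final: 3.6191


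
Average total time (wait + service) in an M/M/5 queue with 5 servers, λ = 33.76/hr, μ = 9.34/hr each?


a = 3.6146; ρ = 0.7229; P₀ = 0.022378
Lq = P₀·a^c·ρ/(c!(1−ρ)²) = 1.08337
Wq = Lq/λ = 1.08337/33.76 = 0.03209 hr
W = Wq + 1/μ = 0.03209 + 0.10707 = 0.13916 hr

Final: 0.13916 hr


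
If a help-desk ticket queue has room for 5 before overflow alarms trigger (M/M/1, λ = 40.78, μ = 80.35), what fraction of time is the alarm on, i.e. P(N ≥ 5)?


ρ = 40.78/80.35 = 0.5075
P(N ≥ n) = ρ^n = 0.5075^5 = 0.033675

Final: 0.033675


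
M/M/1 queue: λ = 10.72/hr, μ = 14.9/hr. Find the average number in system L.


ρ = λ/μ = 10.72/14.9 = 0.7195
L = ρ/(1−ρ) = 0.7195/(1 − 0.7195) = 0.7195/0.2805 = 2.5646

Final: 2.5646


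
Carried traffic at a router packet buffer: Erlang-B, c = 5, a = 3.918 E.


B(5,3.918) = 0.191723 (Erlang-B)
Carried load = a(1 − B) = 3.918·(1 − 0.191723) = 3.918·0.808277 = 3.1668 E

Final: 3.1668 Erlangs


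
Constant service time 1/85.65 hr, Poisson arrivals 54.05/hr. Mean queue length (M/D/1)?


ρ = 54.05/85.65 = 0.6311
M/D/1: Lq = ρ²/(2(1−ρ)) = 0.3982/(2·0.3689) = 0.53969

Final: 0.53969


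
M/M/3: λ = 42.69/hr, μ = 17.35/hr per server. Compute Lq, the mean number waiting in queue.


a = λ/μ = 2.4605; ρ = a/3 = 0.8202
P₀ = 0.049276
Lq = P₀·a^c·ρ / (c!·(1−ρ)²) = 0.049276·14.89636·0.8202/(6·0.03234)
= 3.10285

Final: 3.10285


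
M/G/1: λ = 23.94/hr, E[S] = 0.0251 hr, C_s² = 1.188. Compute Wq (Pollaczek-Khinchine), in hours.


ρ = λ·E[S] = 23.94·0.0251 = 0.6009
E[S²] = E[S]²(1+C_s²) = 0.0251²·(1+1.188) = 0.001378
Wq = λ·E[S²]/(2(1−ρ)) = 23.94·0.001378/(2·0.3991) = 0.04134 hr

Final: 0.04134 hr


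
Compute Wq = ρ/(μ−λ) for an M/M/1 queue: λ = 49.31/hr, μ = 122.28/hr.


ρ = 49.31/122.28 = 0.4033
Wq = ρ/(μ−λ) = 0.4033/(122.28 − 49.31) = 0.4033/72.97 = 0.005526 hr

Final: 0.005526 hr


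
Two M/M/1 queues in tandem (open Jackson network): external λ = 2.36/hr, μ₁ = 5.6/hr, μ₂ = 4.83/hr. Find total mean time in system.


Each node sees arrival rate λ = 2.36/hr (tandem ⇒ throughput preserved).
W₁ = 1/(μ₁−λ) = 1/(5.6−2.36) = 0.30864 hr
W₂ = 1/(μ₂−λ) = 1/(4.83−2.36) = 0.40486 hr
W_total = W₁ + W₂ = 0.30864 + 0.40486 = 0.71350 hr

Final: 0.71350 hr


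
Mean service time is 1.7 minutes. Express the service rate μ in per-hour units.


μ = 1/(service time) in consistent units.
1 hour = 60 min, so μ = 60/1.7 = 35.2941 per hour

Final: 35.2941 /hr


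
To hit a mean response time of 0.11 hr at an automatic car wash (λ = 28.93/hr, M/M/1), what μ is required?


W = 1/(μ−λ) ⇒ μ − λ = 1/W = 1/0.11 = 9.0909
μ = λ + 1/W = 28.93 + 9.0909 = 38.0209 per hr

Final: 38.0209 /hr


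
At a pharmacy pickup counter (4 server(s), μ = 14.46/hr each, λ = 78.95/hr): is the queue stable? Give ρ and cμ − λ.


Total capacity cμ = 4·14.46 = 57.84/hr
ρ = λ/(cμ) = 78.95/57.84 = 1.3650
Stable ⇔ ρ < 1: NO
Spare capacity = cμ − λ = 57.84 − 78.95 = -21.11/hr

Final: ρ = 1.3650; unstable; margin = -21.11/hr


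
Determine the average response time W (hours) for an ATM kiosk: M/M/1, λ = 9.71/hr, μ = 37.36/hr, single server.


W = 1/(μ−λ) = 1/(37.36 − 9.71) = 1/27.65 = 0.03617 hr

Final: 0.03617 hr


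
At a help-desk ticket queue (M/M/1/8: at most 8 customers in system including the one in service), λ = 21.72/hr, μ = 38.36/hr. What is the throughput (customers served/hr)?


ρ = 0.5662; P_K = (1−ρ)ρ^8/(1−ρ^9) = 0.004610
λ_eff = λ(1 − P_K) = 21.72·(1 − 0.004610) = 21.72·0.995390 = 21.6199 /hr

Final: 21.6199 /hr


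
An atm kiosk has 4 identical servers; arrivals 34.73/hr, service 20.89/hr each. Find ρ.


ρ = λ/(cμ) = 34.73/(4·20.89) = 34.73/83.56 = 0.4156

Final: 0.4156


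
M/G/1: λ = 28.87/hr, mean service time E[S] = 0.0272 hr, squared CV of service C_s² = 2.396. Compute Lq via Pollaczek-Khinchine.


ρ = λ·E[S] = 28.87·0.0272 = 0.7853
Lq = ρ²(1+C_s²)/(2(1−ρ)) = 0.6166·(1+2.396)/(2·0.2147)
= 0.6166·3.3960/0.4295 = 4.87601

Final: 4.87601


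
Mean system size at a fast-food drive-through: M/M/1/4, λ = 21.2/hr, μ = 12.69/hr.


ρ = 21.2/12.69 = 1.6706
L = ρ[1 − (K+1)ρ^K + Kρ^(K+1)] / [(1−ρ)(1−ρ^(K+1))]
Numerator: 1.6706·(1 − 5·7.789274 + 4·13.012813) = 23.563716
Denominator: (-0.6706)·(-12.012813) = 8.055874
L = 23.563716/8.055874 = 2.9250

Final: 2.9250


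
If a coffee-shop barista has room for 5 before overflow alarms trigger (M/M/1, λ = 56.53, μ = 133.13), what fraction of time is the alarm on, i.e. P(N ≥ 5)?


ρ = 56.53/133.13 = 0.4246
P(N ≥ n) = ρ^n = 0.4246^5 = 0.013804

Final: 0.013804


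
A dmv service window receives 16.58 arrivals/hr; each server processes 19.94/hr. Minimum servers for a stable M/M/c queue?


Stability requires cμ > λ ⇔ c > λ/μ.
λ/μ = 16.58/19.94 = 0.8315
Minimum integer c = ⌊0.8315⌋ + 1 = 1
Check: 1·19.94 = 19.94 > 16.58, while 0·19.94 = 0.00 ≤ 16.58

Final: 1 servers


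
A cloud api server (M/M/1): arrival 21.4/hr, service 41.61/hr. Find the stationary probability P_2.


ρ = 21.4/41.61 = 0.5143
P_n = (1−ρ)·ρ^n = (1 − 0.5143)·0.5143^2 = 0.4857·0.264504 = 0.128470

Final: 0.128470


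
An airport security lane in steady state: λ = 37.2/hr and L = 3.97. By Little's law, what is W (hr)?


W = L/λ = 3.97/37.2 = 0.1067 hr

Final: 0.1067 hr


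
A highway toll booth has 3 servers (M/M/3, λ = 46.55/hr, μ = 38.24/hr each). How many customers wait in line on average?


a = λ/μ = 1.2173; ρ = a/3 = 0.4058
P₀ = 0.288669
Lq = P₀·a^c·ρ / (c!·(1−ρ)²) = 0.288669·1.80387·0.4058/(6·0.35311)
= 0.09973

Final: 0.09973


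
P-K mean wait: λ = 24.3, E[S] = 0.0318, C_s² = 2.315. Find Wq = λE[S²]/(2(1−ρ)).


ρ = λ·E[S] = 24.3·0.0318 = 0.7727
E[S²] = E[S]²(1+C_s²) = 0.0318²·(1+2.315) = 0.003352
Wq = λ·E[S²]/(2(1−ρ)) = 24.3·0.003352/(2·0.2273) = 0.17922 hr

Final: 0.17922 hr


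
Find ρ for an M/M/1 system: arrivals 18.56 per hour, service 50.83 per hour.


ρ = λ/μ = 18.56/50.83 = 0.3651

Final: 0.3651


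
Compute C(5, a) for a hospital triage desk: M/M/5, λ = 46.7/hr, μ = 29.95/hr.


a = λ/μ = 1.5593; ρ = a/5 = 0.3119
P₀ = 0.209878 (from M/M/c formula)
C(c,a) = [a^c/(c!(1−ρ))]·P₀ = [9.21723/(120·0.6881)]·0.209878
= 0.11162·0.209878 = 0.023426

Final: 0.023426


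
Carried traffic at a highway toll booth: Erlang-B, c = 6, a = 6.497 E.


B(6,6.497) = 0.298900 (Erlang-B)
Carried load = a(1 − B) = 6.497·(1 − 0.298900) = 6.497·0.701100 = 4.5550 E

Final: 4.5550 Erlangs


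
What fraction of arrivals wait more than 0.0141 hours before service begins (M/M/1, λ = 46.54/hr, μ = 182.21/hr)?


ρ = 46.54/182.21 = 0.2554
P(Wq > t) = ρ·e^{−(μ−λ)t} = 0.2554·e^{−1.9129}
= 0.2554·0.147645 = 0.037711

Final: 0.037711


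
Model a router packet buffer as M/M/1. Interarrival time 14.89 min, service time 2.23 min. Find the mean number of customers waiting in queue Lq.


λ = 60/14.89 = 4.0296 /hr
μ = 60/2.23 = 26.9058 /hr
ρ = λ/μ = 4.0296/26.9058 = 0.1498
Lq = ρ²/(1−ρ) = 0.02243/0.8502 = 0.02638

Final: 0.02638


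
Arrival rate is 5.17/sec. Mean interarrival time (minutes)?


Mean interarrival time = 1/λ = 1/5.17 second = 0.19342 second
In minutes: 0.19342 × 0.0166667 = 0.003224 min

Final: 0.003224 min


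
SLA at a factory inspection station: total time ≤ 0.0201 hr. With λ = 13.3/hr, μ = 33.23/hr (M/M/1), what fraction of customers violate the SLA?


W ~ Exponential(μ−λ) for M/M/1.
μ − λ = 33.23 − 13.3 = 19.9300
P(W > t) = e^{−(μ−λ)t} = e^{−0.4006} = 0.669923

Final: 0.669923


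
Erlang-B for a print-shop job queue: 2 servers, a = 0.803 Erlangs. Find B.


B(c,a) = (a^c/c!) / Σ_{k=0}^{c} a^k/k!
a^2/2! = 0.322405
Σ terms (k=0..2): 1.00000 + 0.80300 + 0.32240 = 2.125405
B = 0.322405/2.125405 = 0.151691

Final: 0.151691


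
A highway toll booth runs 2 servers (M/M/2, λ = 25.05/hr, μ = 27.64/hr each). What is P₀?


a = λ/μ = 25.05/27.64 = 0.9063; ρ = a/c = 0.4531
Σ_{k=0}^{1} a^k/k! (terms k=0..1) = 1.00000 + 0.90630 = 1.90630
Tail: a^2/(2!(1−ρ)) = 0.82137/(2·0.5469) = 0.75100
P₀ = 1/(1.90630 + 0.75100) = 1/2.65729 = 0.376323

Final: 0.376323


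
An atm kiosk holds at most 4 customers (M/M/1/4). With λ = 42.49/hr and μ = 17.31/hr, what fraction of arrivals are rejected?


ρ = λ/μ = 42.49/17.31 = 2.4547
P_K = (1−ρ)ρ^K/(1−ρ^(K+1)) = (-1.4547·36.304349)/(1 − 89.114488)
= -52.810139/-88.114488 = 0.599335

Final: 0.599335


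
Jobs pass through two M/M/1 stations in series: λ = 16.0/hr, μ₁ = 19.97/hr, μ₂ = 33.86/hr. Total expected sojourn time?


Each node sees arrival rate λ = 16.0/hr (tandem ⇒ throughput preserved).
W₁ = 1/(μ₁−λ) = 1/(19.97−16.0) = 0.25189 hr
W₂ = 1/(μ₂−λ) = 1/(33.86−16.0) = 0.05599 hr
W_total = W₁ + W₂ = 0.25189 + 0.05599 = 0.30788 hr

Final: 0.30788 hr


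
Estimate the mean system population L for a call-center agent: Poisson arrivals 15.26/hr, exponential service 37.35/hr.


ρ = λ/μ = 15.26/37.35 = 0.4086
L = ρ/(1−ρ) = 0.4086/(1 − 0.4086) = 0.4086/0.5914 = 0.6908

Final: 0.6908


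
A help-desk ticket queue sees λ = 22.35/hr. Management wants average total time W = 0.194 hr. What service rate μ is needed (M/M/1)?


W = 1/(μ−λ) ⇒ μ − λ = 1/W = 1/0.194 = 5.1546
μ = λ + 1/W = 22.35 + 5.1546 = 27.5046 per hr

Final: 27.5046 /hr


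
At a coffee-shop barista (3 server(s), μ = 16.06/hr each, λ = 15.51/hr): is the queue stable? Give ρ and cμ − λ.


Total capacity cμ = 3·16.06 = 48.18/hr
ρ = λ/(cμ) = 15.51/48.18 = 0.3219
Stable ⇔ ρ < 1: YES
Spare capacity = cμ − λ = 48.18 − 15.51 = 32.67/hr

Final: ρ = 0.3219; stable; margin = 32.67/hr


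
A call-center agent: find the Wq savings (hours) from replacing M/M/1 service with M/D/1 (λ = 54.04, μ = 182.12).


ρ = 54.04/182.12 = 0.2967
Wq(M/M/1) = ρ/(μ−λ) = 0.2967/128.08 = 0.002317 hr
Wq(M/D/1) = ρ/(2(μ−λ)) = 0.001158 hr
Savings = 0.002317 − 0.001158 = 0.001158 hr

Final: 0.001158 hr


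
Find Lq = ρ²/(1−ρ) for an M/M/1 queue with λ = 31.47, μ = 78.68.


ρ = 31.47/78.68 = 0.4000
Lq = ρ²/(1−ρ) = 0.1600/0.6000 = 0.2666

Final: 0.2666


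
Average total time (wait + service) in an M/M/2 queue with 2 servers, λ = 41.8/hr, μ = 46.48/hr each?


a = 0.8993; ρ = 0.4497; P₀ = 0.379638
Lq = P₀·a^c·ρ/(c!(1−ρ)²) = 0.22791
Wq = Lq/λ = 0.22791/41.8 = 0.005452 hr
W = Wq + 1/μ = 0.005452 + 0.02151 = 0.02697 hr

Final: 0.02697 hr


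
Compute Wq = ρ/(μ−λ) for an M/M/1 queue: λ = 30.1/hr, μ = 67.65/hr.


ρ = 30.1/67.65 = 0.4449
Wq = ρ/(μ−λ) = 0.4449/(67.65 − 30.1) = 0.4449/37.55 = 0.01185 hr

Final: 0.01185 hr


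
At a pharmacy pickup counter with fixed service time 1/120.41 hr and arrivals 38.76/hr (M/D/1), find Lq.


ρ = 38.76/120.41 = 0.3219
M/D/1: Lq = ρ²/(2(1−ρ)) = 0.1036/(2·0.6781) = 0.07640

Final: 0.07640


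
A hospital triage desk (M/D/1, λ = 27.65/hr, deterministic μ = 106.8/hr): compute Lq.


ρ = 27.65/106.8 = 0.2589
M/D/1: Lq = ρ²/(2(1−ρ)) = 0.06703/(2·0.7411) = 0.04522

Final: 0.04522


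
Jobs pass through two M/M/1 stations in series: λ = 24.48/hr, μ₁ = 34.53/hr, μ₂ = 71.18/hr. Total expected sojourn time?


Each node sees arrival rate λ = 24.48/hr (tandem ⇒ throughput preserved).
W₁ = 1/(μ₁−λ) = 1/(34.53−24.48) = 0.09950 hr
W₂ = 1/(μ₂−λ) = 1/(71.18−24.48) = 0.02141 hr
W_total = W₁ + W₂ = 0.09950 + 0.02141 = 0.12092 hr

Final: 0.12092 hr


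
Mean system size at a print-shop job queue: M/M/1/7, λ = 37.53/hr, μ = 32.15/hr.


ρ = 37.53/32.15 = 1.1673
L = ρ[1 − (K+1)ρ^K + Kρ^(K+1)] / [(1−ρ)(1−ρ^(K+1))]
Numerator: 1.1673·(1 − 8·2.953814 + 7·3.448107) = 1.758291
Denominator: (-0.1673)·(-2.448107) = 0.409668
L = 1.758291/0.409668 = 4.2920

Final: 4.2920


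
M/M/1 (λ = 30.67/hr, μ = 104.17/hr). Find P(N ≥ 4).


ρ = 30.67/104.17 = 0.2944
P(N ≥ n) = ρ^n = 0.2944^4 = 0.007514

Final: 0.007514


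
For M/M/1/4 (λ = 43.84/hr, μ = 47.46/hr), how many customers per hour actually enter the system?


ρ = 0.9237; P_K = (1−ρ)ρ^4/(1−ρ^5) = 0.169584
λ_eff = λ(1 − P_K) = 43.84·(1 − 0.169584) = 43.84·0.830416 = 36.4054 /hr

Final: 36.4054 /hr


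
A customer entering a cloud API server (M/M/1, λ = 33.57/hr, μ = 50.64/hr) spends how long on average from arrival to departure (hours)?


W = 1/(μ−λ) = 1/(50.64 − 33.57) = 1/17.07 = 0.05858 hr

Final: 0.05858 hr


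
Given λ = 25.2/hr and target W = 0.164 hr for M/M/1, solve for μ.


W = 1/(μ−λ) ⇒ μ − λ = 1/W = 1/0.164 = 6.0976
μ = λ + 1/W = 25.2 + 6.0976 = 31.2976 per hr

Final: 31.2976 /hr


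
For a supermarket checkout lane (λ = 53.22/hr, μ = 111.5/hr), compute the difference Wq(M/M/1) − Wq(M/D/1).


ρ = 53.22/111.5 = 0.4773
Wq(M/M/1) = ρ/(μ−λ) = 0.4773/58.28 = 0.008190 hr
Wq(M/D/1) = ρ/(2(μ−λ)) = 0.004095 hr
Savings = 0.008190 − 0.004095 = 0.004095 hr

Final: 0.004095 hr


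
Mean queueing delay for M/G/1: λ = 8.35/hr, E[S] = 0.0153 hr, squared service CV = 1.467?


ρ = λ·E[S] = 8.35·0.0153 = 0.1278
E[S²] = E[S]²(1+C_s²) = 0.0153²·(1+1.467) = 0.0005775
Wq = λ·E[S²]/(2(1−ρ)) = 8.35·0.0005775/(2·0.8722) = 0.002764 hr

Final: 0.002764 hr


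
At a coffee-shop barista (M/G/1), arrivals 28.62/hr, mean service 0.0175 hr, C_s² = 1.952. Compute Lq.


ρ = λ·E[S] = 28.62·0.0175 = 0.5009
Lq = ρ²(1+C_s²)/(2(1−ρ)) = 0.2509·(1+1.952)/(2·0.4991)
= 0.2509·2.9520/0.9983 = 0.74177

Final: 0.74177


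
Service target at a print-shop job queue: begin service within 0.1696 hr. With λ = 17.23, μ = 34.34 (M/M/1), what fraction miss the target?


ρ = 17.23/34.34 = 0.5017
P(Wq > t) = ρ·e^{−(μ−λ)t} = 0.5017·e^{−2.9019}
= 0.5017·0.054921 = 0.027557

Final: 0.027557


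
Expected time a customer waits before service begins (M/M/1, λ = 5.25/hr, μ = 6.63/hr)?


ρ = 5.25/6.63 = 0.7919
Wq = ρ/(μ−λ) = 0.7919/(6.63 − 5.25) = 0.7919/1.38 = 0.5738 hr

Final: 0.5738 hr


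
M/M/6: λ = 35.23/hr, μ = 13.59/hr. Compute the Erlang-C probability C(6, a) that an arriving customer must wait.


a = λ/μ = 2.5923; ρ = a/6 = 0.4321
P₀ = 0.074318 (from M/M/c formula)
C(c,a) = [a^c/(c!(1−ρ))]·P₀ = [303.50030/(720·0.5679)]·0.074318
= 0.74220·0.074318 = 0.055159

Final: 0.055159


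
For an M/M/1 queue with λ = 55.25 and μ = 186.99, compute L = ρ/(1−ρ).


ρ = λ/μ = 55.25/186.99 = 0.2955
L = ρ/(1−ρ) = 0.2955/(1 − 0.2955) = 0.2955/0.7045 = 0.4194

Final: 0.4194


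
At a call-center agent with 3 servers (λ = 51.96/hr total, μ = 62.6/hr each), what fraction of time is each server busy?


ρ = λ/(cμ) = 51.96/(3·62.6) = 51.96/187.80 = 0.2767

Final: 0.2767


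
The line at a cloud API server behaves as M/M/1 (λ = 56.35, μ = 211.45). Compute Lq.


ρ = 56.35/211.45 = 0.2665
Lq = ρ²/(1−ρ) = 0.07102/0.7335 = 0.09682

Final: 0.09682


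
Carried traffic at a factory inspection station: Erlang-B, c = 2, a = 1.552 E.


B(2,1.552) = 0.320617 (Erlang-B)
Carried load = a(1 − B) = 1.552·(1 − 0.320617) = 1.552·0.679383 = 1.0544 E

Final: 1.0544 Erlangs


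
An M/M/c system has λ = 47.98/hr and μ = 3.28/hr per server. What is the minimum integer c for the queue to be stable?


Stability requires cμ > λ ⇔ c > λ/μ.
λ/μ = 47.98/3.28 = 14.6280
Minimum integer c = ⌊14.6280⌋ + 1 = 15
Check: 15·3.28 = 49.20 > 47.98, while 14·3.28 = 45.92 ≤ 47.98

Final: 15 servers


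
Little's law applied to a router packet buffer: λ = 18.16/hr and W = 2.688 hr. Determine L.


L = λW = 18.16·2.688 = 48.8141

Final: 48.8141


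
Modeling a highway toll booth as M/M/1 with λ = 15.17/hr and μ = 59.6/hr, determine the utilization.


ρ = λ/μ = 15.17/59.6 = 0.2545

Final: 0.2545


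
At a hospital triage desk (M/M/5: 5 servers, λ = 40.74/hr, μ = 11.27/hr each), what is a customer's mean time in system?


a = 3.6149; ρ = 0.7230; P₀ = 0.022368
Lq = P₀·a^c·ρ/(c!(1−ρ)²) = 1.08405
Wq = Lq/λ = 1.08405/40.74 = 0.02661 hr
W = Wq + 1/μ = 0.02661 + 0.08873 = 0.11534 hr

Final: 0.11534 hr


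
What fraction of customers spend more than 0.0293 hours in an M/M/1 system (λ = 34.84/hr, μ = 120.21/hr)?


W ~ Exponential(μ−λ) for M/M/1.
μ − λ = 120.21 − 34.84 = 85.3700
P(W > t) = e^{−(μ−λ)t} = e^{−2.5013} = 0.081975

Final: 0.081975


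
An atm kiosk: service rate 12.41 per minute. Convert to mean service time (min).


Mean service time = 1/μ = 1/12.41 minute = 0.08058 minute
In minutes: 0.08058 × 1 = 0.08058 min

Final: 0.08058 min


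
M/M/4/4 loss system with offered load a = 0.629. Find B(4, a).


B(c,a) = (a^c/c!) / Σ_{k=0}^{c} a^k/k!
a^4/4! = 0.006522
Σ terms (k=0..4): 1.00000 + 0.62900 + 0.19782 + 0.04148 + 0.006522 = 1.874819
B = 0.006522/1.874819 = 0.003479

Final: 0.003479


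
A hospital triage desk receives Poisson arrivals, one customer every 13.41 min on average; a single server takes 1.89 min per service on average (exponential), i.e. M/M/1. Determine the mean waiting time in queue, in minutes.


λ = 60/13.41 = 4.4743 /hr
μ = 60/1.89 = 31.7460 /hr
ρ = λ/μ = 4.4743/31.7460 = 0.1409
Wq = ρ/(μ−λ) = 0.1409/(31.7460−4.4743) = 0.005168 hr
In minutes: 0.005168·60 = 0.3101 min

Final: 0.3101 min


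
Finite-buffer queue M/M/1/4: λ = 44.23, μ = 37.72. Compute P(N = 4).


ρ = λ/μ = 44.23/37.72 = 1.1726
P_K = (1−ρ)ρ^K/(1−ρ^(K+1)) = (-0.1726·1.890519)/(1 − 2.216799)
= -0.326280/-1.216799 = 0.268146

Final: 0.268146


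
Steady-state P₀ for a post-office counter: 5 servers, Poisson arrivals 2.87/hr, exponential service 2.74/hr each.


a = λ/μ = 2.87/2.74 = 1.0474; ρ = a/c = 0.2095
Σ_{k=0}^{4} a^k/k! (terms k=0..4) = 1.00000 + 1.04745 + 0.54857 + 0.19153 + 0.05015 = 2.83770
Tail: a^5/(5!(1−ρ)) = 1.26083/(120·0.7905) = 0.01329
P₀ = 1/(2.83770 + 0.01329) = 1/2.85099 = 0.350755

Final: 0.350755


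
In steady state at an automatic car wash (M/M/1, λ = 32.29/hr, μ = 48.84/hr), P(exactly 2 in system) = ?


ρ = 32.29/48.84 = 0.6611
P_n = (1−ρ)·ρ^n = (1 − 0.6611)·0.6611^2 = 0.3389·0.437104 = 0.148118

Final: 0.148118


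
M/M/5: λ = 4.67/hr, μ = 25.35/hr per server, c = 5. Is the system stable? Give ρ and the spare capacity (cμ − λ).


Total capacity cμ = 5·25.35 = 126.75/hr
ρ = λ/(cμ) = 4.67/126.75 = 0.03684
Stable ⇔ ρ < 1: YES
Spare capacity = cμ − λ = 126.75 − 4.67 = 122.08/hr

Final: ρ = 0.03684; stable; margin = 122.08/hr


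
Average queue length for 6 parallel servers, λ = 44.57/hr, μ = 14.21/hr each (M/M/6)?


a = λ/μ = 3.1365; ρ = a/6 = 0.5228
P₀ = 0.042497
Lq = P₀·a^c·ρ / (c!·(1−ρ)²) = 0.042497·952.11923·0.5228/(720·0.22776)
= 0.12898

Final: 0.12898


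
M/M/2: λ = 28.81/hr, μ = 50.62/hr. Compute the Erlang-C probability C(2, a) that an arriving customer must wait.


a = λ/μ = 0.5691; ρ = a/2 = 0.2846
P₀ = 0.556940 (from M/M/c formula)
C(c,a) = [a^c/(c!(1−ρ))]·P₀ = [0.32392/(2·0.7154)]·0.556940
= 0.22638·0.556940 = 0.126082

Final: 0.126082


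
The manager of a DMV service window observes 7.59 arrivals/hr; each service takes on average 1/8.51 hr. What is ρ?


ρ = λ/μ = 7.59/8.51 = 0.8919

Final: 0.8919


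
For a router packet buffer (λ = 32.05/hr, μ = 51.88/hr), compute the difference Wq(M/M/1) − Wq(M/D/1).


ρ = 32.05/51.88 = 0.6178
Wq(M/M/1) = ρ/(μ−λ) = 0.6178/19.83 = 0.03115 hr
Wq(M/D/1) = ρ/(2(μ−λ)) = 0.01558 hr
Savings = 0.03115 − 0.01558 = 0.01558 hr

Final: 0.01558 hr


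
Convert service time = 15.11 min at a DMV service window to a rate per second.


μ = 1/(service time) in consistent units.
1 second = 0.0166667 min, so μ = 0.0166667/15.11 = 0.001103 per second

Final: 0.001103 /sec


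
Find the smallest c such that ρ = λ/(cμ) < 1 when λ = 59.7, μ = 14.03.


Stability requires cμ > λ ⇔ c > λ/μ.
λ/μ = 59.7/14.03 = 4.2552
Minimum integer c = ⌊4.2552⌋ + 1 = 5
Check: 5·14.03 = 70.15 > 59.7, while 4·14.03 = 56.12 ≤ 59.7

Final: 5 servers


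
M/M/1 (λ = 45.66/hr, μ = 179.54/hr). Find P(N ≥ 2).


ρ = 45.66/179.54 = 0.2543
P(N ≥ n) = ρ^n = 0.2543^2 = 0.064677

Final: 0.064677


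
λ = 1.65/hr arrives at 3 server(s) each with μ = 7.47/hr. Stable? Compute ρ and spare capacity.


Total capacity cμ = 3·7.47 = 22.41/hr
ρ = λ/(cμ) = 1.65/22.41 = 0.07363
Stable ⇔ ρ < 1: YES
Spare capacity = cμ − λ = 22.41 − 1.65 = 20.76/hr

Final: ρ = 0.07363; stable; margin = 20.76/hr


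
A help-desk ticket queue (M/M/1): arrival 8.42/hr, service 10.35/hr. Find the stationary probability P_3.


ρ = 8.42/10.35 = 0.8135
P_n = (1−ρ)·ρ^n = (1 − 0.8135)·0.8135^3 = 0.1865·0.538413 = 0.100400

Final: 0.100400


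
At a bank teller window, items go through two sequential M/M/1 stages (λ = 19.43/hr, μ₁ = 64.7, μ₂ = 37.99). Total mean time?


Each node sees arrival rate λ = 19.43/hr (tandem ⇒ throughput preserved).
W₁ = 1/(μ₁−λ) = 1/(64.7−19.43) = 0.02209 hr
W₂ = 1/(μ₂−λ) = 1/(37.99−19.43) = 0.05388 hr
W_total = W₁ + W₂ = 0.02209 + 0.05388 = 0.07597 hr

Final: 0.07597 hr


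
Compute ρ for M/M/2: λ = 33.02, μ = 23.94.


ρ = λ/(cμ) = 33.02/(2·23.94) = 33.02/47.88 = 0.6896

Final: 0.6896


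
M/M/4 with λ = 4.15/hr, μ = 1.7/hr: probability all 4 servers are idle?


a = λ/μ = 4.15/1.7 = 2.4412; ρ = a/c = 0.6103
Σ_{k=0}^{3} a^k/k! (terms k=0..3) = 1.00000 + 2.44118 + 2.97967 + 2.42463 = 8.84548
Tail: a^4/(4!(1−ρ)) = 35.51376/(24·0.3897) = 3.79707
P₀ = 1/(8.84548 + 3.79707) = 1/12.64255 = 0.079098

Final: 0.079098


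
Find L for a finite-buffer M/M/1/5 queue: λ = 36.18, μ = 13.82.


ρ = 36.18/13.82 = 2.6179
L = ρ[1 − (K+1)ρ^K + Kρ^(K+1)] / [(1−ρ)(1−ρ^(K+1))]
Numerator: 2.6179·(1 − 6·122.970970 + 5·321.931236) = 2285.021888
Denominator: (-1.6179)·(-320.931236) = 519.249091
L = 2285.021888/519.249091 = 4.4006

Final: 4.4006


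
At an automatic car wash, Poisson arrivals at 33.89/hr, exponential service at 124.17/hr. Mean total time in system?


W = 1/(μ−λ) = 1/(124.17 − 33.89) = 1/90.28 = 0.01108 hr

Final: 0.01108 hr


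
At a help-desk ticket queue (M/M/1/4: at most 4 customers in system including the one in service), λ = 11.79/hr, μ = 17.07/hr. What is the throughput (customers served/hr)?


ρ = 0.6907; P_K = (1−ρ)ρ^4/(1−ρ^5) = 0.083519
λ_eff = λ(1 − P_K) = 11.79·(1 − 0.083519) = 11.79·0.916481 = 10.8053 /hr

Final: 10.8053 /hr


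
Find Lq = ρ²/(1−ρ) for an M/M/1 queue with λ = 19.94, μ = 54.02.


ρ = 19.94/54.02 = 0.3691
Lq = ρ²/(1−ρ) = 0.1363/0.6309 = 0.2160

Final: 0.2160


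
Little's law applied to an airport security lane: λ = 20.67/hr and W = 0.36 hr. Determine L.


L = λW = 20.67·0.36 = 7.4412

Final: 7.4412


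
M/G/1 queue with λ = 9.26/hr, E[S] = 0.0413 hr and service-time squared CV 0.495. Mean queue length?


ρ = λ·E[S] = 9.26·0.0413 = 0.3824
Lq = ρ²(1+C_s²)/(2(1−ρ)) = 0.1463·(1+0.495)/(2·0.6176)
= 0.1463·1.4950/1.2351 = 0.17703

Final: 0.17703


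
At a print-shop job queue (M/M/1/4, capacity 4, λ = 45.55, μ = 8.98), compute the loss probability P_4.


ρ = λ/μ = 45.55/8.98 = 5.0724
P_K = (1−ρ)ρ^K/(1−ρ^(K+1)) = (-4.0724·661.985045)/(1 − 3357.841739)
= -2695.856694/-3356.841739 = 0.803093

Final: 0.803093


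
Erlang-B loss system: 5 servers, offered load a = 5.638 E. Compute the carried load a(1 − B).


B(5,5.638) = 0.334376 (Erlang-B)
Carried load = a(1 − B) = 5.638·(1 − 0.334376) = 5.638·0.665624 = 3.7528 E

Final: 3.7528 Erlangs


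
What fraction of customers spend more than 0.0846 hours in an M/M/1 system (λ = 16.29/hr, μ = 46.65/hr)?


W ~ Exponential(μ−λ) for M/M/1.
μ − λ = 46.65 − 16.29 = 30.3600
P(W > t) = e^{−(μ−λ)t} = e^{−2.5685} = 0.076654

Final: 0.076654


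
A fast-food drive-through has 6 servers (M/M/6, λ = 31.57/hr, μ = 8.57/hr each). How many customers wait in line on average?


a = λ/μ = 3.6838; ρ = a/6 = 0.6140
P₀ = 0.023743
Lq = P₀·a^c·ρ / (c!·(1−ρ)²) = 0.023743·2498.97873·0.6140/(720·0.14902)
= 0.33951

Final: 0.33951


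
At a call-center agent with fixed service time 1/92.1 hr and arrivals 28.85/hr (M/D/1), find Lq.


ρ = 28.85/92.1 = 0.3132
M/D/1: Lq = ρ²/(2(1−ρ)) = 0.09812/(2·0.6868) = 0.07144

Final: 0.07144


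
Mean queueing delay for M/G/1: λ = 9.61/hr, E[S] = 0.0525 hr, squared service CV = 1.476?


ρ = λ·E[S] = 9.61·0.0525 = 0.5045
E[S²] = E[S]²(1+C_s²) = 0.0525²·(1+1.476) = 0.006824
Wq = λ·E[S²]/(2(1−ρ)) = 9.61·0.006824/(2·0.4955) = 0.06618 hr

Final: 0.06618 hr


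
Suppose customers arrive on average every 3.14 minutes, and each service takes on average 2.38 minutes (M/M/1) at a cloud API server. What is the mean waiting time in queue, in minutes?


λ = 60/3.14 = 19.1083 /hr
μ = 60/2.38 = 25.2101 /hr
ρ = λ/μ = 19.1083/25.2101 = 0.7580
Wq = ρ/(μ−λ) = 0.7580/(25.2101−19.1083) = 0.12422 hr
In minutes: 0.12422·60 = 7.453 min

Final: 7.453 min


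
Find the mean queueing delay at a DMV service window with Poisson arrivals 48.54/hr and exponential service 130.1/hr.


ρ = 48.54/130.1 = 0.3731
Wq = ρ/(μ−λ) = 0.3731/(130.1 − 48.54) = 0.3731/81.56 = 0.004575 hr

Final: 0.004575 hr


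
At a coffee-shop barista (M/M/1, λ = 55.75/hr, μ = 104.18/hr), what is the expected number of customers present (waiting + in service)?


ρ = λ/μ = 55.75/104.18 = 0.5351
L = ρ/(1−ρ) = 0.5351/(1 − 0.5351) = 0.5351/0.4649 = 1.1511

Final: 1.1511


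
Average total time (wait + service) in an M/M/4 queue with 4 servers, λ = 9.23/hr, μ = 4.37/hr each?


a = 2.1121; ρ = 0.5280; P₀ = 0.115340
Lq = P₀·a^c·ρ/(c!(1−ρ)²) = 0.22672
Wq = Lq/λ = 0.22672/9.23 = 0.02456 hr
W = Wq + 1/μ = 0.02456 + 0.22883 = 0.25340 hr

Final: 0.25340 hr


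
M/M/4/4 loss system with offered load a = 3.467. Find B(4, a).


B(c,a) = (a^c/c!) / Σ_{k=0}^{c} a^k/k!
a^4/4! = 6.020106
Σ terms (k=0..4): 1.00000 + 3.46700 + 6.01004 + 6.94561 + 6.02011 = 23.442758
B = 6.020106/23.442758 = 0.256800

Final: 0.256800


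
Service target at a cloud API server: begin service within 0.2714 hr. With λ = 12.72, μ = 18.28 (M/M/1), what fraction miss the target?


ρ = 12.72/18.28 = 0.6958
P(Wq > t) = ρ·e^{−(μ−λ)t} = 0.6958·e^{−1.5090}
= 0.6958·0.221135 = 0.153875

Final: 0.153875


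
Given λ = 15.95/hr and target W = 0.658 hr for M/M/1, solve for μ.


W = 1/(μ−λ) ⇒ μ − λ = 1/W = 1/0.658 = 1.5198
μ = λ + 1/W = 15.95 + 1.5198 = 17.4698 per hr

Final: 17.4698 /hr


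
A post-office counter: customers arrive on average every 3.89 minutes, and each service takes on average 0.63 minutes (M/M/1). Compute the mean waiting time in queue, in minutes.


λ = 60/3.89 = 15.4242 /hr
μ = 60/0.63 = 95.2381 /hr
ρ = λ/μ = 15.4242/95.2381 = 0.1620
Wq = ρ/(μ−λ) = 0.1620/(95.2381−15.4242) = 0.002029 hr
In minutes: 0.002029·60 = 0.1217 min

Final: 0.1217 min


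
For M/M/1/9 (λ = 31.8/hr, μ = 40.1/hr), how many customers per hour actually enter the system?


ρ = 0.7930; P_K = (1−ρ)ρ^9/(1−ρ^10) = 0.028474
λ_eff = λ(1 − P_K) = 31.8·(1 − 0.028474) = 31.8·0.971526 = 30.8945 /hr

Final: 30.8945 /hr


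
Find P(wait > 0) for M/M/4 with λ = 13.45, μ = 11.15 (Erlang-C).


a = λ/μ = 1.2063; ρ = a/4 = 0.3016
P₀ = 0.298268 (from M/M/c formula)
C(c,a) = [a^c/(c!(1−ρ))]·P₀ = [2.11734/(24·0.6984)]·0.298268
= 0.12632·0.298268 = 0.037676

Final: 0.037676


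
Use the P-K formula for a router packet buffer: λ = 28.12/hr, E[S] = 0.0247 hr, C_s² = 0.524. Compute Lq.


ρ = λ·E[S] = 28.12·0.0247 = 0.6946
Lq = ρ²(1+C_s²)/(2(1−ρ)) = 0.4824·(1+0.524)/(2·0.3054)
= 0.4824·1.5240/0.6109 = 1.20354

Final: 1.20354


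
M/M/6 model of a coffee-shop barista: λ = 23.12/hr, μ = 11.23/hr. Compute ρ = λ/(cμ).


ρ = λ/(cμ) = 23.12/(6·11.23) = 23.12/67.38 = 0.3431

Final: 0.3431


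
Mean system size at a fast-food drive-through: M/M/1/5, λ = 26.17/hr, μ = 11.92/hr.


ρ = 26.17/11.92 = 2.1955
L = ρ[1 − (K+1)ρ^K + Kρ^(K+1)] / [(1−ρ)(1−ρ^(K+1))]
Numerator: 2.1955·(1 − 6·51.007887 + 5·111.986276) = 559.590249
Denominator: (-1.1955)·(-110.986276) = 132.680741
L = 559.590249/132.680741 = 4.2176

Final: 4.2176
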